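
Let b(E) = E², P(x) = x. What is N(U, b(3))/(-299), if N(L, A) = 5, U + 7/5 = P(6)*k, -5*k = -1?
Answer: -5/299 ≈ -0.016722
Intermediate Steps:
k = ⅕ (k = -⅕*(-1) = ⅕ ≈ 0.20000)
U = -⅕ (U = -7/5 + 6*(⅕) = -7/5 + 6/5 = -⅕ ≈ -0.20000)
N(U, b(3))/(-299) = 5/(-299) = 5*(-1/299) = -5/299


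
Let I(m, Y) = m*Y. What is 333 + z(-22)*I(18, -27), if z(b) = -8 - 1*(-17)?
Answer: -4041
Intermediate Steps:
I(m, Y) = Y*m
z(b) = 9 (z(b) = -8 + 17 = 9)
333 + z(-22)*I(18, -27) = 333 + 9*(-27*18) = 333 + 9*(-486) = 333 - 4374 = -4041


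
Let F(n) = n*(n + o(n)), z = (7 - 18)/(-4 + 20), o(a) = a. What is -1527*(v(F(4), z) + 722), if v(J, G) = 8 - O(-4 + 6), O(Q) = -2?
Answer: -1117764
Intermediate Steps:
z = -11/16 ≈ -0.68750
F(n) = 2*n² (F(n) = n*(n + n) = n*(2*n) = 2*n²)
v(J, G) = 10 (v(J, G) = 8 - 1*(-2) = 8 + 2 = 10)
-1527*(v(F(4), z) + 722) = -1527*(10 + 722) = -1527*732 = -1117764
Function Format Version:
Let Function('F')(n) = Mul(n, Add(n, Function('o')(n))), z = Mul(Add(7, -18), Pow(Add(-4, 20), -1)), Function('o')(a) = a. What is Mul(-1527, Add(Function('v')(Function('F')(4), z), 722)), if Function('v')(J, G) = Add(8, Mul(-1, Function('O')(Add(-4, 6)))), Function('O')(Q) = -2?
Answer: -1117764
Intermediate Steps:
z = Rational(-11, 16) (z = Mul(-11, Pow(16, -1)) = Mul(-11, Rational(1, 16)) = Rational(-11, 16) ≈ -0.68750)
Function('F')(n) = Mul(2, Pow(n, 2)) (Function('F')(n) = Mul(n, Add(n, n)) = Mul(n, Mul(2, n)) = Mul(2, Pow(n, 2)))
Function('v')(J, G) = 10 (Function('v')(J, G) = Add(8, Mul(-1, -2)) = Add(8, 2) = 10)
Mul(-1527, Add(Function('v')(Function('F')(4), z), 722)) = Mul(-1527, Add(10, 722)) = Mul(-1527, 732) = -1117764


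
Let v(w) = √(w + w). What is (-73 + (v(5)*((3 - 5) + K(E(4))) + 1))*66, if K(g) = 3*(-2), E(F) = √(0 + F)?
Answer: -4752 - 528*√10 ≈ -6421.7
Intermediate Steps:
E(F) = √F
K(g) = -6
v(w) = √2*√w (v(w) = √(2*w) = √2*√w)
(-73 + (v(5)*((3 - 5) + K(E(4))) + 1))*66 = (-73 + ((√2*√5)*((3 - 5) - 6) + 1))*66 = (-73 + (√10*(-2 - 6) + 1))*66 = (-73 + (√10*(-8) + 1))*66 = (-73 + (-8*√10 + 1))*66 = (-73 + (1 - 8*√10))*66 = (-72 - 8*√10)*66 = -4752 - 528*√10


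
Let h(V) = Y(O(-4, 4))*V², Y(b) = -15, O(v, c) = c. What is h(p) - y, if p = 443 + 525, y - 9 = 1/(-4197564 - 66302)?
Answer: -59930209996553/4263866 ≈ -1.4055e+7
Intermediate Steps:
y = 38374793/4263866 (y = 9 + 1/(-4197564 - 66302) = 9 + 1/(-4263866) = 9 - 1/4263866 = 38374793/4263866 ≈ 9.0000)
p = 968
h(V) = -15*V²
h(p) - y = -15*968² - 1*38374793/4263866 = -15*937024 - 38374793/4263866 = -14055360 - 38374793/4263866 = -59930209996553/4263866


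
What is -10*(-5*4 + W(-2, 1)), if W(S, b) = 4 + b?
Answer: 150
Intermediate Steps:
-10*(-5*4 + W(-2, 1)) = -10*(-5*4 + (4 + 1)) = -10*(-20 + 5) = -10*(-15) = 150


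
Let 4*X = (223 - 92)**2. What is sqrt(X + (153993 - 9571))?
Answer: sqrt(594849)/2 ≈ 385.63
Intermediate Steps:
X = 17161/4 (X = (223 - 92)**2/4 = (1/4)*131**2 = (1/4)*17161 = 17161/4 ≈ 4290.3)
sqrt(X + (153993 - 9571)) = sqrt(17161/4 + (153993 - 9571)) = sqrt(17161/4 + 144422) = sqrt(594849/4) = sqrt(594849)/2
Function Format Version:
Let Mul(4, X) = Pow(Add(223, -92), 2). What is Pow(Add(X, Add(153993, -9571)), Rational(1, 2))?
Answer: Mul(Rational(1, 2), Pow(594849, Rational(1, 2))) ≈ 385.63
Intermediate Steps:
X = Rational(17161, 4) (X = Mul(Rational(1, 4), Pow(Add(223, -92), 2)) = Mul(Rational(1, 4), Pow(131, 2)) = Mul(Rational(1, 4), 17161) = Rational(17161, 4) ≈ 4290.3)
Pow(Add(X, Add(153993, -9571)), Rational(1, 2)) = Pow(Add(Rational(17161, 4), Add(153993, -9571)), Rational(1, 2)) = Pow(Add(Rational(17161, 4), 144422), Rational(1, 2)) = Pow(Rational(594849, 4), Rational(1, 2)) = Mul(Rational(1, 2), Pow(594849, Rational(1, 2)))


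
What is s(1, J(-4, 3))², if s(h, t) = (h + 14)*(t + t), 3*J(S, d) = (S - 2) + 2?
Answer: 1600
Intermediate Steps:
J(S, d) = S/3 (J(S, d) = ((S - 2) + 2)/3 = ((-2 + S) + 2)/3 = S/3)
s(h, t) = 2*t*(14 + h) (s(h, t) = (14 + h)*(2*t) = 2*t*(14 + h))
s(1, J(-4, 3))² = (2*((⅓)*(-4))*(14 + 1))² = (2*(-4/3)*15)² = (-40)² = 1600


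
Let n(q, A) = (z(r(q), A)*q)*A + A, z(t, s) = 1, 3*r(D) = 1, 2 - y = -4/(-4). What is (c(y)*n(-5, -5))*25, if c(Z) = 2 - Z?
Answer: 500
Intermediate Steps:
y = 1 (y = 2 - (-4)/(-4) = 2 - (-4)*(-1)/4 = 2 - 1*1 = 2 - 1 = 1)
r(D) = ⅓ (r(D) = (⅓)*1 = ⅓)
n(q, A) = A + A*q (n(q, A) = (1*q)*A + A = q*A + A = A*q + A = A + A*q)
(c(y)*n(-5, -5))*25 = ((2 - 1*1)*(-5*(1 - 5)))*25 = ((2 - 1)*(-5*(-4)))*25 = (1*20)*25 = 20*25 = 500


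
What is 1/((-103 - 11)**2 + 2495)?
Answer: 1/15491 ≈ 6.4554e-5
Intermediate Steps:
1/((-103 - 11)**2 + 2495) = 1/((-114)**2 + 2495) = 1/(12996 + 2495) = 1/15491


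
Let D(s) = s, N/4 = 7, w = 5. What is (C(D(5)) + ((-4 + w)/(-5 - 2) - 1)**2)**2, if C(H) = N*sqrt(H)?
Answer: 9416016/2401 + 512*sqrt(5)/7 ≈ 4085.3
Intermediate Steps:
N = 28 (N = 4*7 = 28)
C(H) = 28*sqrt(H)
(C(D(5)) + ((-4 + w)/(-5 - 2) - 1)**2)**2 = (28*sqrt(5) + ((-4 + 5)/(-5 - 2) - 1)**2)**2 = (28*sqrt(5) + (1/(-7) - 1)**2)**2 = (28*sqrt(5) + (1*(-1/7) - 1)**2)**2 = (28*sqrt(5) + (-1/7 - 1)**2)**2 = (28*sqrt(5) + (-8/7)**2)**2 = (28*sqrt(5) + 64/49)**2 = (64/49 + 28*sqrt(5))**2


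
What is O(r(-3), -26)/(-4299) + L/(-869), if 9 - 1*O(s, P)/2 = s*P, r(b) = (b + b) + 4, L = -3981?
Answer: 17189053/3735831 ≈ 4.6011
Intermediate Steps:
r(b) = 4 + 2*b (r(b) = 2*b + 4 = 4 + 2*b)
O(s, P) = 18 - 2*P*s (O(s, P) = 18 - 2*s*P = 18 - 2*P*s)
O(r(-3), -26)/(-4299) + L/(-869) = (18 - 2*(-26)*(4 + 2*(-3)))/(-4299) - 3981/(-869) = (18 - 2*(-26)*(4 - 6))*(-1/4299) - 3981*(-1/869) = (18 - 2*(-26)*(-2))*(-1/4299) + 3981/869 = (18 - 104)*(-1/4299) + 3981/869 = -86*(-1/4299) + 3981/869 = 86/4299 + 3981/869 = 17189053/3735831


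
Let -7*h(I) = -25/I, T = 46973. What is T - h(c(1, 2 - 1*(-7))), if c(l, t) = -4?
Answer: 1315269/28 ≈ 46974.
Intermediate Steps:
h(I) = 25/(7*I) (h(I) = -(-25)/(7*I) = 25/(7*I))
T - h(c(1, 2 - 1*(-7))) = 46973 - 25/(7*(-4)) = 46973 - 25*(-1)/(7*4) = 46973 - 1*(-25/28) = 46973 + 25/28 = 1315269/28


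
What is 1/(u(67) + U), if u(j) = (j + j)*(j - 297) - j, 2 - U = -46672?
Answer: 1/15787 ≈ 6.3343e-5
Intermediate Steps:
U = 46674 (U = 2 - 1*(-46672) = 2 + 46672 = 46674)
u(j) = -j + 2*j*(-297 + j) (u(j) = (2*j)*(-297 + j) - j = 2*j*(-297 + j) - j = -j + 2*j*(-297 + j))
1/(u(67) + U) = 1/(67*(-595 + 2*67) + 46674) = 1/(67*(-595 + 134) + 46674) = 1/(67*(-461) + 46674) = 1/(-30887 + 46674) = 1/15787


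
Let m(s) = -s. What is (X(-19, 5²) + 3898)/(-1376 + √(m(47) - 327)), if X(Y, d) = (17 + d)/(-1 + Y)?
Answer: -13401896/4734375 - 38959*I*√374/18937500 ≈ -2.8308 - 0.039785*I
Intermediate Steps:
X(Y, d) = (17 + d)/(-1 + Y)
(X(-19, 5²) + 3898)/(-1376 + √(m(47) - 327)) = ((17 + 5²)/(-1 - 19) + 3898)/(-1376 + √(-1*47 - 327)) = ((17 + 25)/(-20) + 3898)/(-1376 + √(-47 - 327)) = (-1/20*42 + 3898)/(-1376 + √(-374)) = (-21/10 + 3898)/(-1376 + I*√374) = 38959/(10*(-1376 + I*√374))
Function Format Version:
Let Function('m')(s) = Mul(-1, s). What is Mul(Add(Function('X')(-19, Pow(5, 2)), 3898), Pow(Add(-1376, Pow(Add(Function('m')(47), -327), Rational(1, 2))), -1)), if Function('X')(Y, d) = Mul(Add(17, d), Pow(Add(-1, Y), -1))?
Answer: Add(Rational(-13401896, 4734375), Mul(Rational(-38959, 18937500), I, Pow(374, Rational(1, 2)))) ≈ Add(-2.8308, Mul(-0.039785, I))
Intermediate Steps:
Function('X')(Y, d) = Mul(Pow(Add(-1, Y), -1), Add(17, d))
Mul(Add(Function('X')(-19, Pow(5, 2)), 3898), Pow(Add(-1376, Pow(Add(Function('m')(47), -327), Rational(1, 2))), -1)) = Mul(Add(Mul(Pow(Add(-1, -19), -1), Add(17, Pow(5, 2))), 3898), Pow(Add(-1376, Pow(Add(Mul(-1, 47), -327), Rational(1, 2))), -1)) = Mul(Add(Mul(Pow(-20, -1), Add(17, 25)), 3898), Pow(Add(-1376, Pow(Add(-47, -327), Rational(1, 2))), -1)) = Mul(Add(Mul(Rational(-1, 20), 42), 3898), Pow(Add(-1376, Pow(-374, Rational(1, 2))), -1)) = Mul(Add(Rational(-21, 10), 3898), Pow(Add(-1376, Mul(I, Pow(374, Rational(1, 2)))), -1)) = Mul(Rational(38959, 10), Pow(Add(-1376, Mul(I, Pow(374, Rational(1, 2)))), -1))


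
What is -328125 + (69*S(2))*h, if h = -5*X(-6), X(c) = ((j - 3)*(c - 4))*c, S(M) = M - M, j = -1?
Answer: -328125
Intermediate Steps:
S(M) = 0
X(c) = c*(16 - 4*c) (X(c) = ((-1 - 3)*(c - 4))*c = (-4*(-4 + c))*c = (16 - 4*c)*c = c*(16 - 4*c))
h = 1200 (h = -20*(-6)*(4 - 1*(-6)) = -20*(-6)*(4 + 6) = -20*(-6)*10 = -5*(-240) = 1200)
-328125 + (69*S(2))*h = -328125 + (69*0)*1200 = -328125 + 0*1200 = -328125 + 0 = -328125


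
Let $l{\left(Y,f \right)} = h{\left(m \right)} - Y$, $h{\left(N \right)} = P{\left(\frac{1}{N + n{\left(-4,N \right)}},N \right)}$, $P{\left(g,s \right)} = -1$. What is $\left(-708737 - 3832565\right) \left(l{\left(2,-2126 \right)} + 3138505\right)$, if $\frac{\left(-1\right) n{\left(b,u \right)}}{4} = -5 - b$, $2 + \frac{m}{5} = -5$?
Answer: $-14252885409604$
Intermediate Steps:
$m = -35$ ($m = -10 + 5 \left(-5\right) = -10 - 25 = -35$)
$n{\left(b,u \right)} = 20 + 4 b$ ($n{\left(b,u \right)} = - 4 \left(-5 - b\right) = 20 + 4 b$)
$h{\left(N \right)} = -1$
$l{\left(Y,f \right)} = -1 - Y$
$\left(-708737 - 3832565\right) \left(l{\left(2,-2126 \right)} + 3138505\right) = \left(-708737 - 3832565\right) \left(\left(-1 - 2\right) + 3138505\right) = - 4541302 \left(\left(-1 - 2\right) + 3138505\right) = - 4541302 \left(-3 + 3138505\right) = \left(-4541302\right) 3138502 = -14252885409604$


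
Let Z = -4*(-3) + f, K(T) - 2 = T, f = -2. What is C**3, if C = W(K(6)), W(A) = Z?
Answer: 1000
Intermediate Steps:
K(T) = 2 + T
Z = 10 (Z = -4*(-3) - 2 = 12 - 2 = 10)
W(A) = 10
C = 10
C**3 = 10**3 = 1000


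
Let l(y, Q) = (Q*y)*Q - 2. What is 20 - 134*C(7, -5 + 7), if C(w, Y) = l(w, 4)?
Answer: -14720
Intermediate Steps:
l(y, Q) = -2 + y*Q² (l(y, Q) = y*Q² - 2 = -2 + y*Q²)
C(w, Y) = -2 + 16*w (C(w, Y) = -2 + w*4² = -2 + w*16 = -2 + 16*w)
20 - 134*C(7, -5 + 7) = 20 - 134*(-2 + 16*7) = 20 - 134*(-2 + 112) = 20 - 134*110 = 20 - 14740 = -14720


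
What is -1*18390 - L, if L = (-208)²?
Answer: -61654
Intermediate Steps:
L = 43264
-1*18390 - L = -1*18390 - 1*43264 = -18390 - 43264 = -61654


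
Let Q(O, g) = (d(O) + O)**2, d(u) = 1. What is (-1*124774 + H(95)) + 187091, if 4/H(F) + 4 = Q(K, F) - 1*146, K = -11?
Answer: 1557923/25 ≈ 62317.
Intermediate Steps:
Q(O, g) = (1 + O)**2
H(F) = -2/25 (H(F) = 4/(-4 + ((1 - 11)**2 - 1*146)) = 4/(-4 + ((-10)**2 - 146)) = 4/(-4 + (100 - 146)) = 4/(-4 - 46) = 4/(-50) = 4*(-1/50) = -2/25)
(-1*124774 + H(95)) + 187091 = (-1*124774 - 2/25) + 187091 = (-124774 - 2/25) + 187091 = -3119352/25 + 187091 = 1557923/25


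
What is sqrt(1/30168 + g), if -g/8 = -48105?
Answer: sqrt(9729056915398)/5028 ≈ 620.35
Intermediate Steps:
g = 384840 (g = -8*(-48105) = 384840)
sqrt(1/30168 + g) = sqrt(1/30168 + 384840) = sqrt(11609853121/30168) = sqrt(9729056915398)/5028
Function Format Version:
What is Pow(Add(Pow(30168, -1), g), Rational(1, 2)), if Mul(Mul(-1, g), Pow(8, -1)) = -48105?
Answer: Mul(Rational(1, 5028), Pow(9729056915398, Rational(1, 2))) ≈ 620.35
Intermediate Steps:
g = 384840 (g = Mul(-8, -48105) = 384840)
Pow(Add(Pow(30168, -1), g), Rational(1, 2)) = Pow(Add(Pow(30168, -1), 384840), Rational(1, 2)) = Pow(Add(Rational(1, 30168), 384840), Rational(1, 2)) = Pow(Rational(11609853121, 30168), Rational(1, 2)) = Mul(Rational(1, 5028), Pow(9729056915398, Rational(1, 2)))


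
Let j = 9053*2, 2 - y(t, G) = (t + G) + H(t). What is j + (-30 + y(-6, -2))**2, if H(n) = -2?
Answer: 18430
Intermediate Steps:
y(t, G) = 4 - G - t (y(t, G) = 2 - ((t + G) - 2) = 2 - ((G + t) - 2) = 2 - (-2 + G + t) = 2 + (2 - G - t) = 4 - G - t)
j = 18106
j + (-30 + y(-6, -2))**2 = 18106 + (-30 + (4 - 1*(-2) - 1*(-6)))**2 = 18106 + (-30 + (4 + 2 + 6))**2 = 18106 + (-30 + 12)**2 = 18106 + (-18)**2 = 18106 + 324 = 18430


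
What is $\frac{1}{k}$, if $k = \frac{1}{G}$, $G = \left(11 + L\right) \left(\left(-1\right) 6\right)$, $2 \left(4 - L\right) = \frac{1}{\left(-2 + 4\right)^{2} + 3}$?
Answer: $- \frac{627}{7} \approx -89.571$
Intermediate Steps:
$L = \frac{55}{14}$ ($L = 4 - \frac{1}{2 \left(\left(-2 + 4\right)^{2} + 3\right)} = 4 - \frac{1}{2 \left(2^{2} + 3\right)} = 4 - \frac{1}{2 \left(4 + 3\right)} = 4 - \frac{1}{2 \cdot 7} = 4 - \frac{1}{14} = \frac{55}{14} \approx 3.9286$)
$G = - \frac{627}{7}$ ($G = \left(11 + \frac{55}{14}\right) \left(\left(-1\right) 6\right) = \frac{209}{14} \left(-6\right) = - \frac{627}{7} \approx -89.571$)
$k = - \frac{7}{627}$ ($k = \frac{1}{- \frac{627}{7}} = - \frac{7}{627} \approx -0.011164$)
$\frac{1}{k} = \frac{1}{- \frac{7}{627}} = - \frac{627}{7}$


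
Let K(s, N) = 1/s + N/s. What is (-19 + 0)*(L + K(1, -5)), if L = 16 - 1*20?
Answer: 152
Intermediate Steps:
L = -4 (L = 16 - 20 = -4)
K(s, N) = 1/s + N/s
(-19 + 0)*(L + K(1, -5)) = (-19 + 0)*(-4 + (1 - 5)/1) = -19*(-4 + 1*(-4)) = -19*(-4 - 4) = -19*(-8) = 152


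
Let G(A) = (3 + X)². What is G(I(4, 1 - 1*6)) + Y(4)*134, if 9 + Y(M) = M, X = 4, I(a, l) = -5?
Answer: -621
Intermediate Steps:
Y(M) = -9 + M
G(A) = 49 (G(A) = (3 + 4)² = 7² = 49)
G(I(4, 1 - 1*6)) + Y(4)*134 = 49 + (-9 + 4)*134 = 49 - 5*134 = 49 - 670 = -621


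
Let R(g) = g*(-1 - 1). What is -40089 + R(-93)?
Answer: -39903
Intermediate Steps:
R(g) = -2*g (R(g) = g*(-2) = -2*g)
-40089 + R(-93) = -40089 - 2*(-93) = -40089 + 186 = -39903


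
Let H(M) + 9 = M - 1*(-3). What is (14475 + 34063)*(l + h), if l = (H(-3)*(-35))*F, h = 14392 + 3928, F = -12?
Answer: 705742520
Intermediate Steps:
H(M) = -6 + M (H(M) = -9 + (M - 1*(-3)) = -9 + (M + 3) = -9 + (3 + M) = -6 + M)
h = 18320
l = -3780 (l = ((-6 - 3)*(-35))*(-12) = -9*(-35)*(-12) = 315*(-12) = -3780)
(14475 + 34063)*(l + h) = (14475 + 34063)*(-3780 + 18320) = 48538*14540 = 705742520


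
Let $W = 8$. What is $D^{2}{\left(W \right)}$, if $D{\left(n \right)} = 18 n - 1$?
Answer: $20449$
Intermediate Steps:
$D{\left(n \right)} = -1 + 18 n$
$D^{2}{\left(W \right)} = \left(-1 + 18 \cdot 8\right)^{2} = \left(-1 + 144\right)^{2} = 143^{2} = 20449$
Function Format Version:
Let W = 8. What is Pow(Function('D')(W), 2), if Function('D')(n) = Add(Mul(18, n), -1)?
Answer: 20449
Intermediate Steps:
Function('D')(n) = Add(-1, Mul(18, n))
Pow(Function('D')(W), 2) = Pow(Add(-1, Mul(18, 8)), 2) = Pow(Add(-1, 144), 2) = Pow(143, 2) = 20449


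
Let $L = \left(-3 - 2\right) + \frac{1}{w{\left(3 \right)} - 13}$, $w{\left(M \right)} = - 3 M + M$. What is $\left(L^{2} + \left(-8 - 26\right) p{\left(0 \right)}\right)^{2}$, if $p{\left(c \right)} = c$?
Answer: $\frac{84934656}{130321} \approx 651.73$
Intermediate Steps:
$w{\left(M \right)} = - 2 M$
$L = - \frac{96}{19}$ ($L = \left(-3 - 2\right) + \frac{1}{\left(-2\right) 3 - 13} = -5 + \frac{1}{-6 - 13} = -5 + \frac{1}{-19} = -5 - \frac{1}{19} = - \frac{96}{19} \approx -5.0526$)
$\left(L^{2} + \left(-8 - 26\right) p{\left(0 \right)}\right)^{2} = \left(\left(- \frac{96}{19}\right)^{2} + \left(-8 - 26\right) 0\right)^{2} = \left(\frac{9216}{361} - 0\right)^{2} = \left(\frac{9216}{361} + 0\right)^{2} = \left(\frac{9216}{361}\right)^{2} = \frac{84934656}{130321}$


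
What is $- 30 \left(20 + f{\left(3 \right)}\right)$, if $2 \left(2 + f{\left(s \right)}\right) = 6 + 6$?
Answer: $-720$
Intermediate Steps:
$f{\left(s \right)} = 4$ ($f{\left(s \right)} = -2 + \frac{6 + 6}{2} = -2 + \frac{1}{2} \cdot 12 = -2 + 6 = 4$)
$- 30 \left(20 + f{\left(3 \right)}\right) = - 30 \left(20 + 4\right) = \left(-30\right) 24 = -720$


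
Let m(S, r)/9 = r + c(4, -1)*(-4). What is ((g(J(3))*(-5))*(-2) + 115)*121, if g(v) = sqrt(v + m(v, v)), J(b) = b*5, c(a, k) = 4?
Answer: 13915 + 1210*sqrt(6) ≈ 16879.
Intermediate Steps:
m(S, r) = -144 + 9*r (m(S, r) = 9*(r + 4*(-4)) = 9*(r - 16) = 9*(-16 + r) = -144 + 9*r)
J(b) = 5*b
g(v) = sqrt(-144 + 10*v) (g(v) = sqrt(v + (-144 + 9*v)) = sqrt(-144 + 10*v))
((g(J(3))*(-5))*(-2) + 115)*121 = ((sqrt(-144 + 10*(5*3))*(-5))*(-2) + 115)*121 = ((sqrt(-144 + 10*15)*(-5))*(-2) + 115)*121 = ((sqrt(-144 + 150)*(-5))*(-2) + 115)*121 = ((sqrt(6)*(-5))*(-2) + 115)*121 = (-5*sqrt(6)*(-2) + 115)*121 = (10*sqrt(6) + 115)*121 = (115 + 10*sqrt(6))*121 = 13915 + 1210*sqrt(6)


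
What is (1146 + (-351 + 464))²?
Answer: 1585081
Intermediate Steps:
(1146 + (-351 + 464))² = (1146 + 113)² = 1259² = 1585081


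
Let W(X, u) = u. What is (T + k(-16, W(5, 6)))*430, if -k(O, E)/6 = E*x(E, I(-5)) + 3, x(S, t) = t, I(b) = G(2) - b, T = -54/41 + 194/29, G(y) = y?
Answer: -135296060/1189 ≈ -1.1379e+5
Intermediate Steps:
T = 6388/1189 (T = -54*1/41 + 194*(1/29) = -54/41 + 194/29 = 6388/1189 ≈ 5.3726)
I(b) = 2 - b
k(O, E) = -18 - 42*E (k(O, E) = -6*(E*(2 - 1*(-5)) + 3) = -6*(E*(2 + 5) + 3) = -6*(E*7 + 3) = -6*(7*E + 3) = -6*(3 + 7*E) = -18 - 42*E)
(T + k(-16, W(5, 6)))*430 = (6388/1189 + (-18 - 42*6))*430 = (6388/1189 + (-18 - 252))*430 = (6388/1189 - 270)*430 = -314642/1189*430 = -135296060/1189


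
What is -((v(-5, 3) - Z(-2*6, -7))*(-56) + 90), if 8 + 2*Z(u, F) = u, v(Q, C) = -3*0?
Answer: 470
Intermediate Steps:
v(Q, C) = 0
Z(u, F) = -4 + u/2
-((v(-5, 3) - Z(-2*6, -7))*(-56) + 90) = -((0 - (-4 + (-2*6)/2))*(-56) + 90) = -((0 - (-4 + (1/2)*(-12)))*(-56) + 90) = -((0 - (-4 - 6))*(-56) + 90) = -((0 - 1*(-10))*(-56) + 90) = -((0 + 10)*(-56) + 90) = -(10*(-56) + 90) = -(-560 + 90) = -1*(-470) = 470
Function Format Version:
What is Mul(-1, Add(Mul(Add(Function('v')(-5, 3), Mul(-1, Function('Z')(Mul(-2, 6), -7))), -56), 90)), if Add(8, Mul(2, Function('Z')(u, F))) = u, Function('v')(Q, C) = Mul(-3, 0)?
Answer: 470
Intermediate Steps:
Function('v')(Q, C) = 0
Function('Z')(u, F) = Add(-4, Mul(Rational(1, 2), u))
Mul(-1, Add(Mul(Add(Function('v')(-5, 3), Mul(-1, Function('Z')(Mul(-2, 6), -7))), -56), 90)) = Mul(-1, Add(Mul(Add(0, Mul(-1, Add(-4, Mul(Rational(1, 2), Mul(-2, 6))))), -56), 90)) = Mul(-1, Add(Mul(Add(0, Mul(-1, Add(-4, Mul(Rational(1, 2), -12)))), -56), 90)) = Mul(-1, Add(Mul(Add(0, Mul(-1, Add(-4, -6))), -56), 90)) = Mul(-1, Add(Mul(Add(0, Mul(-1, -10)), -56), 90)) = Mul(-1, Add(Mul(Add(0, 10), -56), 90)) = Mul(-1, Add(Mul(10, -56), 90)) = Mul(-1, Add(-560, 90)) = Mul(-1, -470) = 470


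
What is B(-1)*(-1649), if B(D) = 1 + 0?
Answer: -1649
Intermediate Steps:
B(D) = 1
B(-1)*(-1649) = 1*(-1649) = -1649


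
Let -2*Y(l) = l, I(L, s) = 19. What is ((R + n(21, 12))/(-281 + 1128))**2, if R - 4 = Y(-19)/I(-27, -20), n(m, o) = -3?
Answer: 9/2869636 ≈ 3.1363e-6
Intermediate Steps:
Y(l) = -l/2
R = 9/2 (R = 4 - 1/2*(-19)/19 = 4 + (19/2)*(1/19) = 4 + 1/2 = 9/2 ≈ 4.5000)
((R + n(21, 12))/(-281 + 1128))**2 = ((9/2 - 3)/(-281 + 1128))**2 = ((3/2)/847)**2 = ((3/2)*(1/847))**2 = (3/1694)**2 = 9/2869636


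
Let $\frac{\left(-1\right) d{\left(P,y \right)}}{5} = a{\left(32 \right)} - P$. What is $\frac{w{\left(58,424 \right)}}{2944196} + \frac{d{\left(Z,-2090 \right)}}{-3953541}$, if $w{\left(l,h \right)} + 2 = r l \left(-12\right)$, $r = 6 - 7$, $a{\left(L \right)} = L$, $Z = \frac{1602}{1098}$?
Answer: $\frac{1119507991}{4080689514254} \approx 0.00027434$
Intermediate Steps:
$Z = \frac{89}{61}$ ($Z = 1602 \cdot \frac{1}{1098} = \frac{89}{61} \approx 1.459$)
$r = -1$ ($r = 6 - 7 = -1$)
$d{\left(P,y \right)} = -160 + 5 P$ ($d{\left(P,y \right)} = - 5 \left(32 - P\right) = -160 + 5 P$)
$w{\left(l,h \right)} = -2 + 12 l$ ($w{\left(l,h \right)} = -2 + - l \left(-12\right) = -2 + 12 l$)
$\frac{w{\left(58,424 \right)}}{2944196} + \frac{d{\left(Z,-2090 \right)}}{-3953541} = \frac{-2 + 12 \cdot 58}{2944196} + \frac{-160 + 5 \cdot \frac{89}{61}}{-3953541} = \left(-2 + 696\right) \frac{1}{2944196} + \left(-160 + \frac{445}{61}\right) \left(- \frac{1}{3953541}\right) = 694 \cdot \frac{1}{2944196} - - \frac{3105}{80388667} = \frac{347}{1472098} + \frac{3105}{80388667} = \frac{1119507991}{4080689514254}$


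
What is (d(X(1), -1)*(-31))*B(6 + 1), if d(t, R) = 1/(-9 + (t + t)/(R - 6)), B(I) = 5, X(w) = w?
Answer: 217/13 ≈ 16.692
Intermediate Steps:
d(t, R) = 1/(-9 + 2*t/(-6 + R)) (d(t, R) = 1/(-9 + (2*t)/(-6 + R)) = 1/(-9 + 2*t/(-6 + R)))
(d(X(1), -1)*(-31))*B(6 + 1) = (((-6 - 1)/(54 - 9*(-1) + 2*1))*(-31))*5 = ((-7/(54 + 9 + 2))*(-31))*5 = ((-7/65)*(-31))*5 = (((1/65)*(-7))*(-31))*5 = -7/65*(-31)*5 = (217/65)*5 = 217/13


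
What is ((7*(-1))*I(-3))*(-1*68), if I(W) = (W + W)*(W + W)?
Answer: 17136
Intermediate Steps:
I(W) = 4*W**2 (I(W) = (2*W)*(2*W) = 4*W**2)
((7*(-1))*I(-3))*(-1*68) = ((7*(-1))*(4*(-3)**2))*(-1*68) = -28*9*(-68) = -7*36*(-68) = -252*(-68) = 17136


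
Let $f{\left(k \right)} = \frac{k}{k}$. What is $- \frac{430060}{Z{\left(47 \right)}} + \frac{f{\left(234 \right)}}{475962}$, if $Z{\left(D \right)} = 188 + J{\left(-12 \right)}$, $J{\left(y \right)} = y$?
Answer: $- \frac{25586527193}{10471164} \approx -2443.5$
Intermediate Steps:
$f{\left(k \right)} = 1$
$Z{\left(D \right)} = 176$ ($Z{\left(D \right)} = 188 - 12 = 176$)
$- \frac{430060}{Z{\left(47 \right)}} + \frac{f{\left(234 \right)}}{475962} = - \frac{430060}{176} + 1 \cdot \frac{1}{475962} = \left(-430060\right) \frac{1}{176} + 1 \cdot \frac{1}{475962} = - \frac{107515}{44} + \frac{1}{475962} = - \frac{25586527193}{10471164}$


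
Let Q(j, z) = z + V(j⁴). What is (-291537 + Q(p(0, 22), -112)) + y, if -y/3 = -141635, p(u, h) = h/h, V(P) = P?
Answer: 133257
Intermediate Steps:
p(u, h) = 1
y = 424905 (y = -3*(-141635) = 424905)
Q(j, z) = z + j⁴
(-291537 + Q(p(0, 22), -112)) + y = (-291537 + (-112 + 1⁴)) + 424905 = (-291537 + (-112 + 1)) + 424905 = (-291537 - 111) + 424905 = -291648 + 424905 = 133257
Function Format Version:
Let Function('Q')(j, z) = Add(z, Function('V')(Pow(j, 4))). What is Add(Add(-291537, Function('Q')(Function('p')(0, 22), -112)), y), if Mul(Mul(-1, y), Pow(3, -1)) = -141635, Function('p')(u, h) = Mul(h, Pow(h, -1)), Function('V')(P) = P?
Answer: 133257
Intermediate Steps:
Function('p')(u, h) = 1
y = 424905 (y = Mul(-3, -141635) = 424905)
Function('Q')(j, z) = Add(z, Pow(j, 4))
Add(Add(-291537, Function('Q')(Function('p')(0, 22), -112)), y) = Add(Add(-291537, Add(-112, Pow(1, 4))), 424905) = Add(Add(-291537, Add(-112, 1)), 424905) = Add(Add(-291537, -111), 424905) = Add(-291648, 424905) = 133257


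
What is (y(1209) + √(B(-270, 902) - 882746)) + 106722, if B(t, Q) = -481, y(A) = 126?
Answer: 106848 + I*√883227 ≈ 1.0685e+5 + 939.8*I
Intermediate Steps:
(y(1209) + √(B(-270, 902) - 882746)) + 106722 = (126 + √(-481 - 882746)) + 106722 = (126 + √(-883227)) + 106722 = (126 + I*√883227) + 106722 = 106848 + I*√883227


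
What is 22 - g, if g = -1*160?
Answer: 182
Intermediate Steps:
g = -160
22 - g = 22 - 1*(-160) = 22 + 160 = 182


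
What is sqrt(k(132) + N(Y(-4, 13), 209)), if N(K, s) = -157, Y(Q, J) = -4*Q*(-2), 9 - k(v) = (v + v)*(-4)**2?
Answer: 2*I*sqrt(1093) ≈ 66.121*I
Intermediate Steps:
k(v) = 9 - 32*v (k(v) = 9 - (v + v)*(-4)**2 = 9 - 2*v*16 = 9 - 32*v)
Y(Q, J) = 8*Q
sqrt(k(132) + N(Y(-4, 13), 209)) = sqrt((9 - 32*132) - 157) = sqrt((9 - 4224) - 157) = sqrt(-4215 - 157) = sqrt(-4372) = 2*I*sqrt(1093)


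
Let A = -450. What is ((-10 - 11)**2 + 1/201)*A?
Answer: -13296300/67 ≈ -1.9845e+5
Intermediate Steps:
((-10 - 11)**2 + 1/201)*A = ((-10 - 11)**2 + 1/201)*(-450) = ((-21)**2 + 1/201)*(-450) = (441 + 1/201)*(-450) = (88642/201)*(-450) = -13296300/67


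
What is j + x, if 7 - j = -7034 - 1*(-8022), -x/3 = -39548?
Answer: 117663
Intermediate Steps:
x = 118644 (x = -3*(-39548) = 118644)
j = -981 (j = 7 - (-7034 - 1*(-8022)) = 7 - (-7034 + 8022) = 7 - 1*988 = 7 - 988 = -981)
j + x = -981 + 118644 = 117663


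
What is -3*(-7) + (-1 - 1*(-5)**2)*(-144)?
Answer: 3765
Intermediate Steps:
-3*(-7) + (-1 - 1*(-5)**2)*(-144) = 21 + (-1 - 1*25)*(-144) = 21 + (-1 - 25)*(-144) = 21 - 26*(-144) = 21 + 3744 = 3765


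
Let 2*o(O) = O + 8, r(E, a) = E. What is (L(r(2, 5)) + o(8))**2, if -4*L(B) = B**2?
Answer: 49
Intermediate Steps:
o(O) = 4 + O/2 (o(O) = (O + 8)/2 = (8 + O)/2 = 4 + O/2)
L(B) = -B**2/4
(L(r(2, 5)) + o(8))**2 = (-1/4*2**2 + (4 + (1/2)*8))**2 = (-1/4*4 + (4 + 4))**2 = (-1 + 8)**2 = 7**2 = 49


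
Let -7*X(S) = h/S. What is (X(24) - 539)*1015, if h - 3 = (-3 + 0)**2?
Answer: -1094315/2 ≈ -5.4716e+5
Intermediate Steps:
h = 12 (h = 3 + (-3 + 0)**2 = 3 + (-3)**2 = 3 + 9 = 12)
X(S) = -12/(7*S)
(X(24) - 539)*1015 = (-12/7/24 - 539)*1015 = (-12/7*1/24 - 539)*1015 = (-1/14 - 539)*1015 = -7547/14*1015 = -1094315/2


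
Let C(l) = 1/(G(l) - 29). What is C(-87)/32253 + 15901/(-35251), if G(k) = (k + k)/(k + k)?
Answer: -14359973935/31834614084 ≈ -0.45108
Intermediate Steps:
G(k) = 1 (G(k) = (2*k)/((2*k)) = (2*k)*(1/(2*k)) = 1)
C(l) = -1/28 (C(l) = 1/(1 - 29) = 1/(-28) = -1/28)
C(-87)/32253 + 15901/(-35251) = -1/28/32253 + 15901/(-35251) = -1/28*1/32253 + 15901*(-1/35251) = -1/903084 - 15901/35251 = -14359973935/31834614084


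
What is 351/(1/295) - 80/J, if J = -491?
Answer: 50840675/491 ≈ 1.0355e+5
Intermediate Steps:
351/(1/295) - 80/J = 351/(1/295) - 80/(-491) = 351/(1/295) - 80*(-1/491) = 351*295 + 80/491 = 103545 + 80/491 = 50840675/491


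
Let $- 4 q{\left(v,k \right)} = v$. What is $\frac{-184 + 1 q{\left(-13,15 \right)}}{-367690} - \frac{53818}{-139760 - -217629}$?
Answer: $- \frac{79097062393}{114526610440} \approx -0.69064$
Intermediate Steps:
$q{\left(v,k \right)} = - \frac{v}{4}$
$\frac{-184 + 1 q{\left(-13,15 \right)}}{-367690} - \frac{53818}{-139760 - -217629} = \frac{-184 + 1 \left(\left(- \frac{1}{4}\right) \left(-13\right)\right)}{-367690} - \frac{53818}{-139760 - -217629} = \left(-184 + 1 \cdot \frac{13}{4}\right) \left(- \frac{1}{367690}\right) - \frac{53818}{-139760 + 217629} = \left(-184 + \frac{13}{4}\right) \left(- \frac{1}{367690}\right) - \frac{53818}{77869} = \left(- \frac{723}{4}\right) \left(- \frac{1}{367690}\right) - \frac{53818}{77869} = \frac{723}{1470760} - \frac{53818}{77869} = - \frac{79097062393}{114526610440}$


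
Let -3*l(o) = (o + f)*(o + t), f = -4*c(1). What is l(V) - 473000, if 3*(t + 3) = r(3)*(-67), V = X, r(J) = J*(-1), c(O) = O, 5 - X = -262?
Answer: -1506053/3 ≈ -5.0202e+5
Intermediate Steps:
X = 267 (X = 5 - 1*(-262) = 5 + 262 = 267)
r(J) = -J
V = 267
f = -4 (f = -4*1 = -4)
t = 64 (t = -3 + (-1*3*(-67))/3 = -3 + (-3*(-67))/3 = -3 + (⅓)*201 = -3 + 67 = 64)
l(o) = -(-4 + o)*(64 + o)/3 (l(o) = -(o - 4)*(o + 64)/3 = -(-4 + o)*(64 + o)/3)
l(V) - 473000 = (256/3 - 20*267 - ⅓*267²) - 473000 = (256/3 - 5340 - ⅓*71289) - 473000 = (256/3 - 5340 - 23763) - 473000 = -87053/3 - 473000 = -1506053/3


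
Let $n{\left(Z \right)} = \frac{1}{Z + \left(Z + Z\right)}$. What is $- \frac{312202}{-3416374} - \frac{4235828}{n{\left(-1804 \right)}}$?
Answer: $\frac{1702564921076371}{74269} \approx 2.2924 \cdot 10^{10}$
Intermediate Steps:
$n{\left(Z \right)} = \frac{1}{3 Z}$ ($n{\left(Z \right)} = \frac{1}{Z + 2 Z} = \frac{1}{3 Z}$)
$- \frac{312202}{-3416374} - \frac{4235828}{n{\left(-1804 \right)}} = - \frac{312202}{-3416374} - \frac{4235828}{\frac{1}{3} \frac{1}{-1804}} = \left(-312202\right) \left(- \frac{1}{3416374}\right) - \frac{4235828}{\frac{1}{3} \left(- \frac{1}{1804}\right)} = \frac{6787}{74269} - \frac{4235828}{- \frac{1}{5412}} = \frac{6787}{74269} - -22924301136 = \frac{6787}{74269} + 22924301136 = \frac{1702564921076371}{74269}$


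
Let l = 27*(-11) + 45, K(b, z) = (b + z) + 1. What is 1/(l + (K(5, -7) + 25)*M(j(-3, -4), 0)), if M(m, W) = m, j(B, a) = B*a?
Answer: 1/36 ≈ 0.027778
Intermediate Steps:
K(b, z) = 1 + b + z
l = -252 (l = -297 + 45 = -252)
1/(l + (K(5, -7) + 25)*M(j(-3, -4), 0)) = 1/(-252 + ((1 + 5 - 7) + 25)*(-3*(-4))) = 1/(-252 + (-1 + 25)*12) = 1/(-252 + 24*12) = 1/(-252 + 288) = 1/36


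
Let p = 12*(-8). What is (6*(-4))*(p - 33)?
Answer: 3096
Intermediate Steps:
p = -96
(6*(-4))*(p - 33) = (6*(-4))*(-96 - 33) = -24*(-129) = 3096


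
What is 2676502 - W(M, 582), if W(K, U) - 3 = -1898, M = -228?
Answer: 2678397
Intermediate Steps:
W(K, U) = -1895 (W(K, U) = 3 - 1898 = -1895)
2676502 - W(M, 582) = 2676502 - 1*(-1895) = 2676502 + 1895 = 2678397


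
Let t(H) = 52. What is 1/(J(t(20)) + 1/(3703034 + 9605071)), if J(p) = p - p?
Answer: 13308105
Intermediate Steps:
J(p) = 0
1/(J(t(20)) + 1/(3703034 + 9605071)) = 1/(0 + 1/(3703034 + 9605071)) = 1/(0 + 1/13308105) = 1/(1/13308105) = 13308105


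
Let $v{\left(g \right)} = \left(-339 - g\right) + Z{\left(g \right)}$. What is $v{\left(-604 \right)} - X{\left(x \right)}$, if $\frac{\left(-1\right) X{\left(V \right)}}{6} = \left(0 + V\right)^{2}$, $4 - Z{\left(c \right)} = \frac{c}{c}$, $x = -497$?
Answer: $1482322$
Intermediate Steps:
$Z{\left(c \right)} = 3$ ($Z{\left(c \right)} = 4 - \frac{c}{c} = 4 - 1 = 3$)
$v{\left(g \right)} = -336 - g$ ($v{\left(g \right)} = \left(-339 - g\right) + 3 = -336 - g$)
$X{\left(V \right)} = - 6 V^{2}$ ($X{\left(V \right)} = - 6 \left(0 + V\right)^{2} = - 6 V^{2}$)
$v{\left(-604 \right)} - X{\left(x \right)} = \left(-336 - -604\right) - - 6 \left(-497\right)^{2} = \left(-336 + 604\right) - \left(-6\right) 247009 = 268 - -1482054 = 268 + 1482054 = 1482322$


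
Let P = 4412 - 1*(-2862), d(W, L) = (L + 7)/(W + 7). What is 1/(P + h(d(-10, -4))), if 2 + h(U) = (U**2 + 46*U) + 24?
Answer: 1/7251 ≈ 0.00013791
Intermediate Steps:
d(W, L) = (7 + L)/(7 + W)
P = 7274 (P = 4412 + 2862 = 7274)
h(U) = 22 + U**2 + 46*U (h(U) = -2 + ((U**2 + 46*U) + 24) = -2 + (24 + U**2 + 46*U) = 22 + U**2 + 46*U)
1/(P + h(d(-10, -4))) = 1/(7274 + (22 + ((7 - 4)/(7 - 10))**2 + 46*((7 - 4)/(7 - 10)))) = 1/(7274 + (22 + (3/(-3))**2 + 46*(3/(-3)))) = 1/(7274 + (22 + (-1/3*3)**2 + 46*(-1/3*3))) = 1/(7274 + (22 + (-1)**2 + 46*(-1))) = 1/(7274 + (22 + 1 - 46)) = 1/(7274 - 23) = 1/7251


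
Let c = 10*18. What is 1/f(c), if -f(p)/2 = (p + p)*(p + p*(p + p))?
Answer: -1/46785600 ≈ -2.1374e-8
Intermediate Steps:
c = 180
f(p) = -4*p*(p + 2*p²) (f(p) = -2*(p + p)*(p + p*(p + p)) = -2*2*p*(p + p*(2*p)) = -2*2*p*(p + 2*p²) = -4*p*(p + 2*p²))
1/f(c) = 1/(180²*(-4 - 8*180)) = 1/(32400*(-4 - 1440)) = 1/(32400*(-1444)) = 1/(-46785600) = -1/46785600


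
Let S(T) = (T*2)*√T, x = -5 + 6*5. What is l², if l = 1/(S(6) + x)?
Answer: 1489/57121 - 600*√6/57121 ≈ 0.00033799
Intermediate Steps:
x = 25 (x = -5 + 30 = 25)
S(T) = 2*T^(3/2) (S(T) = (2*T)*√T = 2*T^(3/2))
l = 1/(25 + 12*√6) (l = 1/(2*6^(3/2) + 25) = 1/(2*(6*√6) + 25) = 1/(12*√6 + 25) = 1/(25 + 12*√6) ≈ 0.018384)
l² = (-25/239 + 12*√6/239)²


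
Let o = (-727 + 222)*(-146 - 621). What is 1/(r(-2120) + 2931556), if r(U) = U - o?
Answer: 1/2542101 ≈ 3.9338e-7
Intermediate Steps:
o = 387335 (o = -505*(-767) = 387335)
r(U) = -387335 + U (r(U) = U - 1*387335 = U - 387335 = -387335 + U)
1/(r(-2120) + 2931556) = 1/((-387335 - 2120) + 2931556) = 1/(-389455 + 2931556) = 1/2542101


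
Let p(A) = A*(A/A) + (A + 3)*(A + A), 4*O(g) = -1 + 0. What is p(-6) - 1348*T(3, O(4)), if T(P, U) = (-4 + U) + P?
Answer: 1715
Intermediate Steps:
O(g) = -¼ (O(g) = (-1 + 0)/4 = (¼)*(-1) = -¼)
T(P, U) = -4 + P + U
p(A) = A + 2*A*(3 + A) (p(A) = A*1 + (3 + A)*(2*A) = A + 2*A*(3 + A))
p(-6) - 1348*T(3, O(4)) = -6*(7 + 2*(-6)) - 1348*(-4 + 3 - ¼) = -6*(7 - 12) - 1348*(-5/4) = -6*(-5) + 1685 = 30 + 1685 = 1715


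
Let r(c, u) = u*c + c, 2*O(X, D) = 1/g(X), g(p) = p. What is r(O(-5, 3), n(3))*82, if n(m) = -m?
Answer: 82/5 ≈ 16.400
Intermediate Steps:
O(X, D) = 1/(2*X)
r(c, u) = c + c*u (r(c, u) = c*u + c = c + c*u)
r(O(-5, 3), n(3))*82 = (((1/2)/(-5))*(1 - 1*3))*82 = (((1/2)*(-1/5))*(1 - 3))*82 = -1/10*(-2)*82 = (1/5)*82 = 82/5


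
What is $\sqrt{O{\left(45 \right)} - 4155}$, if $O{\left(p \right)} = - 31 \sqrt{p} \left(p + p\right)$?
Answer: $\sqrt{-4155 - 8370 \sqrt{5}} \approx 151.23 i$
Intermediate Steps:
$O{\left(p \right)} = - 62 p^{\frac{3}{2}}$ ($O{\left(p \right)} = - 31 \sqrt{p} 2 p = - 62 p^{\frac{3}{2}}$)
$\sqrt{O{\left(45 \right)} - 4155} = \sqrt{- 62 \cdot 45^{\frac{3}{2}} - 4155} = \sqrt{- 62 \cdot 135 \sqrt{5} - 4155} = \sqrt{- 8370 \sqrt{5} - 4155} = \sqrt{-4155 - 8370 \sqrt{5}}$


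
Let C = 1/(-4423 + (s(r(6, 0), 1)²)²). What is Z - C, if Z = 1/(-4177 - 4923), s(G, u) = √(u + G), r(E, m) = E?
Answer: 2363/19901700 ≈ 0.00011873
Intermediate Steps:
s(G, u) = √(G + u)
Z = -1/9100 (Z = 1/(-9100) = -1/9100 ≈ -0.00010989)
C = -1/4374 (C = 1/(-4423 + ((√(6 + 1))²)²) = 1/(-4423 + ((√7)²)²) = 1/(-4423 + 7²) = 1/(-4423 + 49) = 1/(-4374) = -1/4374 ≈ -0.00022862)
Z - C = -1/9100 - 1*(-1/4374) = -1/9100 + 1/4374 = 2363/19901700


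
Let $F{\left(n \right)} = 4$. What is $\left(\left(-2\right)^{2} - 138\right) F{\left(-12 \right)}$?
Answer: $-536$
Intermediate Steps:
$\left(\left(-2\right)^{2} - 138\right) F{\left(-12 \right)} = \left(\left(-2\right)^{2} - 138\right) 4 = \left(4 - 138\right) 4 = \left(-134\right) 4 = -536$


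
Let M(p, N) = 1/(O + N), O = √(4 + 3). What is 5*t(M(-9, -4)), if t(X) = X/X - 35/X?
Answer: 705 - 175*√7 ≈ 241.99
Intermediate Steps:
O = √7 ≈ 2.6458
M(p, N) = 1/(N + √7) (M(p, N) = 1/(√7 + N) = 1/(N + √7))
t(X) = 1 - 35/X
5*t(M(-9, -4)) = 5*((-35 + 1/(-4 + √7))/(1/(-4 + √7))) = 5*((-4 + √7)*(-35 + 1/(-4 + √7))) = 5*((-35 + 1/(-4 + √7))*(-4 + √7)) = 5*(-35 + 1/(-4 + √7))*(-4 + √7)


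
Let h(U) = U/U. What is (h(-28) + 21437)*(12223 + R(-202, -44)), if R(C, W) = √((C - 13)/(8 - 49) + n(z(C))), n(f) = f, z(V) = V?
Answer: 262036674 + 21438*I*√330747/41 ≈ 2.6204e+8 + 3.0071e+5*I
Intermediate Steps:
R(C, W) = √(13/41 + 40*C/41) (R(C, W) = √((C - 13)/(8 - 49) + C) = √((-13 + C)/(-41) + C) = √((-13 + C)*(-1/41) + C) = √((13/41 - C/41) + C) = √(13/41 + 40*C/41))
h(U) = 1
(h(-28) + 21437)*(12223 + R(-202, -44)) = (1 + 21437)*(12223 + √(533 + 1640*(-202))/41) = 21438*(12223 + √(533 - 331280)/41) = 21438*(12223 + √(-330747)/41) = 21438*(12223 + (I*√330747)/41) = 21438*(12223 + I*√330747/41) = 262036674 + 21438*I*√330747/41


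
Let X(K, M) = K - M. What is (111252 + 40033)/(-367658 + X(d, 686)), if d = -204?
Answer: -151285/368548 ≈ -0.41049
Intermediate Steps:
(111252 + 40033)/(-367658 + X(d, 686)) = (111252 + 40033)/(-367658 + (-204 - 1*686)) = 151285/(-367658 + (-204 - 686)) = 151285/(-367658 - 890) = 151285/(-368548) = 151285*(-1/368548) = -151285/368548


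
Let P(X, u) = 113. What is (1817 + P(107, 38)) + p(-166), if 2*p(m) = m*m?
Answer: 15708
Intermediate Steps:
p(m) = m²/2 (p(m) = (m*m)/2 = m²/2)
(1817 + P(107, 38)) + p(-166) = (1817 + 113) + (½)*(-166)² = 1930 + (½)*27556 = 1930 + 13778 = 15708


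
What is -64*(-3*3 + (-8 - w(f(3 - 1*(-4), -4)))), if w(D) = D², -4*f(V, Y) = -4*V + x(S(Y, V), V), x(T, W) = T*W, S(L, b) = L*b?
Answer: 201792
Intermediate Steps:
f(V, Y) = V - Y*V²/4 (f(V, Y) = -(-4*V + (Y*V)*V)/4 = -(-4*V + (V*Y)*V)/4 = -(-4*V + Y*V²)/4 = V - Y*V²/4)
-64*(-3*3 + (-8 - w(f(3 - 1*(-4), -4)))) = -64*(-3*3 + (-8 - ((3 - 1*(-4))*(4 - 1*(3 - 1*(-4))*(-4))/4)²)) = -64*(-9 + (-8 - ((3 + 4)*(4 - 1*(3 + 4)*(-4))/4)²)) = -64*(-9 + (-8 - ((¼)*7*(4 - 1*7*(-4)))²)) = -64*(-9 + (-8 - ((¼)*7*(4 + 28))²)) = -64*(-9 + (-8 - ((¼)*7*32)²)) = -64*(-9 + (-8 - 1*56²)) = -64*(-9 + (-8 - 1*3136)) = -64*(-9 + (-8 - 3136)) = -64*(-9 - 3144) = -64*(-3153) = 201792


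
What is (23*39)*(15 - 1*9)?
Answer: 5382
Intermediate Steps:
(23*39)*(15 - 1*9) = 897*(15 - 9) = 897*6 = 5382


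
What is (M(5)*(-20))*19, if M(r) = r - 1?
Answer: -1520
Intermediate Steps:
M(r) = -1 + r
(M(5)*(-20))*19 = ((-1 + 5)*(-20))*19 = (4*(-20))*19 = -80*19 = -1520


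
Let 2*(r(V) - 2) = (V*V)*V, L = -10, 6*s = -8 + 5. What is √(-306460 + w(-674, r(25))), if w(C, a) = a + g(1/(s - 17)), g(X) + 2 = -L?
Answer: 5*I*√47782/2 ≈ 546.48*I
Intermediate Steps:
s = -½ (s = (-8 + 5)/6 = (⅙)*(-3) = -½ ≈ -0.50000)
g(X) = 8 (g(X) = -2 - 1*(-10) = -2 + 10 = 8)
r(V) = 2 + V³/2 (r(V) = 2 + ((V*V)*V)/2 = 2 + (V²*V)/2 = 2 + V³/2)
w(C, a) = 8 + a (w(C, a) = a + 8 = 8 + a)
√(-306460 + w(-674, r(25))) = √(-306460 + (8 + (2 + (½)*25³))) = √(-306460 + (8 + (2 + (½)*15625))) = √(-306460 + (8 + (2 + 15625/2))) = √(-306460 + (8 + 15629/2)) = √(-306460 + 15645/2) = √(-597275/2) = 5*I*√47782/2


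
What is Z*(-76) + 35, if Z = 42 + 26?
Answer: -5133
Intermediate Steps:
Z = 68
Z*(-76) + 35 = 68*(-76) + 35 = -5168 + 35 = -5133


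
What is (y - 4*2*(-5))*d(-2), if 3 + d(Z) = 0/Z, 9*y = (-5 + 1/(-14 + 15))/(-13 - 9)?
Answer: -3962/33 ≈ -120.06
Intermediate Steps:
y = 2/99 (y = ((-5 + 1/(-14 + 15))/(-13 - 9))/9 = ((-5 + 1/1)/(-22))/9 = ((-5 + 1)*(-1/22))/9 = (-4*(-1/22))/9 = (⅑)*(2/11) = 2/99 ≈ 0.020202)
d(Z) = -3 (d(Z) = -3 + 0/Z = -3 + 0 = -3)
(y - 4*2*(-5))*d(-2) = (2/99 - 4*2*(-5))*(-3) = (2/99 - 8*(-5))*(-3) = (2/99 - 1*(-40))*(-3) = (2/99 + 40)*(-3) = (3962/99)*(-3) = -3962/33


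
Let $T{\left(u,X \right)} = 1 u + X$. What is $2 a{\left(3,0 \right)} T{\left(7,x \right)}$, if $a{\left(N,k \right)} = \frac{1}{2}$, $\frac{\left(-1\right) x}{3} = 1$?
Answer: $4$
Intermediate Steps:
$x = -3$ ($x = \left(-3\right) 1 = -3$)
$a{\left(N,k \right)} = \frac{1}{2}$
$T{\left(u,X \right)} = X + u$ ($T{\left(u,X \right)} = u + X = X + u$)
$2 a{\left(3,0 \right)} T{\left(7,x \right)} = 2 \cdot \frac{1}{2} \left(-3 + 7\right) = 1 \cdot 4 = 4$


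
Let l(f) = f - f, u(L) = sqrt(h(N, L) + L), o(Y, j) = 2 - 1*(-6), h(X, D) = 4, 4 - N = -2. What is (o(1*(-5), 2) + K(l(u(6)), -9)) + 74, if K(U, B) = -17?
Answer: 65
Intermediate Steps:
N = 6 (N = 4 - 1*(-2) = 4 + 2 = 6)
o(Y, j) = 8 (o(Y, j) = 2 + 6 = 8)
u(L) = sqrt(4 + L)
l(f) = 0
(o(1*(-5), 2) + K(l(u(6)), -9)) + 74 = (8 - 17) + 74 = -9 + 74 = 65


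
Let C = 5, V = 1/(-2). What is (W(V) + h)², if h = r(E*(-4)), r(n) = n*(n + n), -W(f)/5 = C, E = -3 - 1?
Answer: 237169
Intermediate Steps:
E = -4
V = -½ ≈ -0.50000
W(f) = -25 (W(f) = -5*5 = -25)
r(n) = 2*n² (r(n) = n*(2*n) = 2*n²)
h = 512 (h = 2*(-4*(-4))² = 2*16² = 2*256 = 512)
(W(V) + h)² = (-25 + 512)² = 487² = 237169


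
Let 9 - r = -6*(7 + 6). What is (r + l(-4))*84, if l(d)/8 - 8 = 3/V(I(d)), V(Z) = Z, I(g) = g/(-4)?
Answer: 14700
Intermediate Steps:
I(g) = -g/4 (I(g) = g*(-¼) = -g/4)
r = 87 (r = 9 - (-6)*(7 + 6) = 9 - (-6)*13 = 9 - 1*(-78) = 9 + 78 = 87)
l(d) = 64 - 96/d (l(d) = 64 + 8*(3/((-d/4))) = 64 + 8*(3*(-4/d)) = 64 + 8*(-12/d) = 64 - 96/d)
(r + l(-4))*84 = (87 + (64 - 96/(-4)))*84 = (87 + (64 - 96*(-¼)))*84 = (87 + (64 + 24))*84 = (87 + 88)*84 = 175*84 = 14700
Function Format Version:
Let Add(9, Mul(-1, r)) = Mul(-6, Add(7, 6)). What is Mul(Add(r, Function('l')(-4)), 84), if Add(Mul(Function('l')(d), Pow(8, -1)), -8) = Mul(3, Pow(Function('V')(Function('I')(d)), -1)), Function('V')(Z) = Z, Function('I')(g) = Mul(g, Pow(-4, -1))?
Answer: 14700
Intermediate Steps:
Function('I')(g) = Mul(Rational(-1, 4), g) (Function('I')(g) = Mul(g, Rational(-1, 4)) = Mul(Rational(-1, 4), g))
r = 87 (r = Add(9, Mul(-1, Mul(-6, Add(7, 6)))) = Add(9, Mul(-1, Mul(-6, 13))) = Add(9, Mul(-1, -78)) = Add(9, 78) = 87)
Function('l')(d) = Add(64, Mul(-96, Pow(d, -1))) (Function('l')(d) = Add(64, Mul(8, Mul(3, Pow(Mul(Rational(-1, 4), d), -1)))) = Add(64, Mul(8, Mul(3, Mul(-4, Pow(d, -1))))) = Add(64, Mul(8, Mul(-12, Pow(d, -1)))) = Add(64, Mul(-96, Pow(d, -1))))
Mul(Add(r, Function('l')(-4)), 84) = Mul(Add(87, Add(64, Mul(-96, Pow(-4, -1)))), 84) = Mul(Add(87, Add(64, Mul(-96, Rational(-1, 4)))), 84) = Mul(Add(87, Add(64, 24)), 84) = Mul(Add(87, 88), 84) = Mul(175, 84) = 14700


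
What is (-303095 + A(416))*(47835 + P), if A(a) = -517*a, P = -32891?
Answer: -7743487648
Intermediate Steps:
(-303095 + A(416))*(47835 + P) = (-303095 - 517*416)*(47835 - 32891) = (-303095 - 215072)*14944 = -518167*14944 = -7743487648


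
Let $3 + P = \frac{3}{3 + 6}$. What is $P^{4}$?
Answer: $\frac{4096}{81} \approx 50.568$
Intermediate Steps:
$P = - \frac{8}{3}$ ($P = -3 + \frac{3}{3 + 6} = -3 + \frac{3}{9} = -3 + 3 \cdot \frac{1}{9} = -3 + \frac{1}{3} = - \frac{8}{3} \approx -2.6667$)
$P^{4} = \left(- \frac{8}{3}\right)^{4} = \frac{4096}{81}$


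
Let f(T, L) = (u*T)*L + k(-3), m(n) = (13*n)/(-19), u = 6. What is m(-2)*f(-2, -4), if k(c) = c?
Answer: 1170/19 ≈ 61.579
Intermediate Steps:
m(n) = -13*n/19 (m(n) = (13*n)*(-1/19) = -13*n/19)
f(T, L) = -3 + 6*L*T (f(T, L) = (6*T)*L - 3 = 6*L*T - 3 = -3 + 6*L*T)
m(-2)*f(-2, -4) = (-13/19*(-2))*(-3 + 6*(-4)*(-2)) = 26*(-3 + 48)/19 = (26/19)*45 = 1170/19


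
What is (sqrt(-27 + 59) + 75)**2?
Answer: 5657 + 600*sqrt(2) ≈ 6505.5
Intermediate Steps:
(sqrt(-27 + 59) + 75)**2 = (sqrt(32) + 75)**2 = (4*sqrt(2) + 75)**2 = (75 + 4*sqrt(2))**2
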